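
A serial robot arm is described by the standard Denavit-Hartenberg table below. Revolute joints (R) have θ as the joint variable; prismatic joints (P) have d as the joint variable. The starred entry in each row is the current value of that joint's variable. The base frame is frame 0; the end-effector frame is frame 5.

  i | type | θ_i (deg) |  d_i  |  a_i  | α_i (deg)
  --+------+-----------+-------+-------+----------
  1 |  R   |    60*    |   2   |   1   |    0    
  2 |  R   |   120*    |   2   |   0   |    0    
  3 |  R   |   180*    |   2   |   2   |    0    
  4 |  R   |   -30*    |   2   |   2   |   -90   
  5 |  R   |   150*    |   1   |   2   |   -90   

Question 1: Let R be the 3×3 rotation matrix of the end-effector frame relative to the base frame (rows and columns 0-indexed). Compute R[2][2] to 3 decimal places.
End-effector z-axis (col 2 of R) = (-0.4330,0.2500,0.8660)
R[2][2] = 0.8660

0.866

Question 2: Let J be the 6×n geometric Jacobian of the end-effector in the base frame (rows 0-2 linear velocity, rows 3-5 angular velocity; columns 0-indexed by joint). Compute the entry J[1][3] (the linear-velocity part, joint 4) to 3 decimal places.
axis z_3 = (0.0000,0.0000,1.0000); lever o_n−o_3 = (0.7321,0.7321,1.0000)
cross product → J_v[:, 3] = (-0.7321,0.7321,0.0000)
J_ω[:, 3] = z_3
entry J[1][3] = 0.7321

0.732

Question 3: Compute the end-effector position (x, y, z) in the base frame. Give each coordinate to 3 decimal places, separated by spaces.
3.232 1.598 7.000

after link 1: o_1 = (0.5000, 0.8660, 2.0000)
after link 2: o_2 = (0.5000, 0.8660, 4.0000)
after link 3: o_3 = (2.5000, 0.8660, 6.0000)
after link 4: o_4 = (4.2321, -0.1340, 8.0000)
after link 5: o_5 = (3.2321, 1.5981, 7.0000)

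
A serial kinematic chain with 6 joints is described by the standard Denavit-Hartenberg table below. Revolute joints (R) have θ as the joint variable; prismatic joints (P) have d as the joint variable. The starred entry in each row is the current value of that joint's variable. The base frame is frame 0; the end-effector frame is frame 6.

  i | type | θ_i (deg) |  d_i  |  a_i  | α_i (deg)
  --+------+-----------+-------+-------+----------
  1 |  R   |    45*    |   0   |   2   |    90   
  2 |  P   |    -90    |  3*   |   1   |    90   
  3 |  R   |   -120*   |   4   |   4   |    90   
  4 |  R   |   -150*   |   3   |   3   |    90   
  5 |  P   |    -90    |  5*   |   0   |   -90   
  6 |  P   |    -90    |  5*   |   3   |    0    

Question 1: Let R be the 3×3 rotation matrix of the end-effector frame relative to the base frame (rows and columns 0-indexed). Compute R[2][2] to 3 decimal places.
-0.433

End-effector z-axis (col 2 of R) = (0.8839,-0.1768,-0.4330)
R[2][2] = -0.4330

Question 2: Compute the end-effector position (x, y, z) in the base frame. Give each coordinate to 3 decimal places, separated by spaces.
after link 1: o_1 = (1.4142, 1.4142, 0.0000)
after link 2: o_2 = (3.5355, -0.7071, -1.0000)
after link 3: o_3 = (-1.7424, -1.0860, 1.0000)
after link 4: o_4 = (1.9699, -2.6770, 2.2990)
after link 5: o_5 = (0.4390, -7.2698, 1.0490)
after link 6: o_6 = (3.9399, -10.9094, -1.8660)

3.940 -10.909 -1.866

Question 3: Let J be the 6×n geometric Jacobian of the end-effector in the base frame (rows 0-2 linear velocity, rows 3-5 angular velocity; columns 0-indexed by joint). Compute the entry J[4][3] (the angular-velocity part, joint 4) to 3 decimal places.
-0.354

axis z_3 = (0.3536,-0.3536,0.8660); lever o_n−o_3 = (5.6822,-9.8233,-2.8660)
cross product → J_v[:, 3] = (9.5206,5.9343,-1.4641)
J_ω[:, 3] = z_3
entry J[4][3] = -0.3536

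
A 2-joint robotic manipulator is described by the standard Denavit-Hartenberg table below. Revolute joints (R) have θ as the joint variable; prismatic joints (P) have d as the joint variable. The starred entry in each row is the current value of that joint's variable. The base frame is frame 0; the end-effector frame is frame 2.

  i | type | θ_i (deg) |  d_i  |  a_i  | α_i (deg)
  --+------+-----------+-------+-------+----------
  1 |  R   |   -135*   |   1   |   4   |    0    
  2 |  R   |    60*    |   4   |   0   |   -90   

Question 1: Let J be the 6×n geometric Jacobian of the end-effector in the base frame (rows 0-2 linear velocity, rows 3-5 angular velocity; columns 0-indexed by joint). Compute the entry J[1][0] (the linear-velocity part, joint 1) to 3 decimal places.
-2.828

axis z_0 = ẑ; lever o_n−o_0 = (-2.8284,-2.8284,5.0000)
cross product → J_v[:, 0] = (2.8284,-2.8284,0.0000)
J_ω[:, 0] = z_0
entry J[1][0] = -2.8284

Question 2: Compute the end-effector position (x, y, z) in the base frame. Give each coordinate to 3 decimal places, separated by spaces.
-2.828 -2.828 5.000

after link 1: o_1 = (-2.8284, -2.8284, 1.0000)
after link 2: o_2 = (-2.8284, -2.8284, 5.0000)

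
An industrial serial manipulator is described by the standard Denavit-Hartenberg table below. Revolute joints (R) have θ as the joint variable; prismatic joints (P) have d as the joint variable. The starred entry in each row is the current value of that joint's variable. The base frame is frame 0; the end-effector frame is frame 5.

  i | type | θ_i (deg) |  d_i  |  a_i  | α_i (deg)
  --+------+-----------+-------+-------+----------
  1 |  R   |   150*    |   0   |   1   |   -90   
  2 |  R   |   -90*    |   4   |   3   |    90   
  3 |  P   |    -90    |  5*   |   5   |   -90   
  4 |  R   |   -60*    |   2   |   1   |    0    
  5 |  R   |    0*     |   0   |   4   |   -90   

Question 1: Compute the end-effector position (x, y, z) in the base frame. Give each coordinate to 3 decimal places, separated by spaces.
8.964 -1.134 5.000

after link 1: o_1 = (-0.8660, 0.5000, 0.0000)
after link 2: o_2 = (-2.8660, -2.9641, 3.0000)
after link 3: o_3 = (3.9641, -1.1340, 3.0000)
after link 4: o_4 = (4.9641, -1.1340, 5.0000)
after link 5: o_5 = (8.9641, -1.1340, 5.0000)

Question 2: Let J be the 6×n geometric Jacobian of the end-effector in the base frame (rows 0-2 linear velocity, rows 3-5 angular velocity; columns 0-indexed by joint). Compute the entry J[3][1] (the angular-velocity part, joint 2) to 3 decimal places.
-0.500

axis z_1 = (-0.5000,-0.8660,0.0000); lever o_n−o_1 = (9.8301,-1.6340,5.0000)
cross product → J_v[:, 1] = (-4.3301,2.5000,9.3301)
J_ω[:, 1] = z_1
entry J[3][1] = -0.5000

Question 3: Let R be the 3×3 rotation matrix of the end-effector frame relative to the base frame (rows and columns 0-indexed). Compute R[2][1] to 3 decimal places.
End-effector y-axis (col 1 of R) = (-0.0000,0.0000,-1.0000)
R[2][1] = -1.0000

-1.000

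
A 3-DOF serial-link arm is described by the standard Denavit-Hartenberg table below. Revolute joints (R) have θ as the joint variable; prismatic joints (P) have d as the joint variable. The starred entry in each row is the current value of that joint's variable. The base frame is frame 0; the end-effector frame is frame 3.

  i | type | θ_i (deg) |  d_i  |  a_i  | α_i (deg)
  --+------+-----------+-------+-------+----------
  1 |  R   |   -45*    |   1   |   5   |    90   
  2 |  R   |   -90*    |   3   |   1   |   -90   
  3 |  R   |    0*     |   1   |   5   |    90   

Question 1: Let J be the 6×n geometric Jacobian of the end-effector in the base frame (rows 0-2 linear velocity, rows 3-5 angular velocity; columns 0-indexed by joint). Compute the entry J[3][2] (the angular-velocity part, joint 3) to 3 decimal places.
axis z_2 = (0.7071,-0.7071,0.0000); lever o_n−o_2 = (0.7071,-0.7071,-5.0000)
cross product → J_v[:, 2] = (3.5355,3.5355,-0.0000)
J_ω[:, 2] = z_2
entry J[3][2] = 0.7071

0.707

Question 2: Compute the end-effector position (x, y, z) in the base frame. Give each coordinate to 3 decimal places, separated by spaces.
after link 1: o_1 = (3.5355, -3.5355, 1.0000)
after link 2: o_2 = (1.4142, -5.6569, 0.0000)
after link 3: o_3 = (2.1213, -6.3640, -5.0000)

2.121 -6.364 -5.000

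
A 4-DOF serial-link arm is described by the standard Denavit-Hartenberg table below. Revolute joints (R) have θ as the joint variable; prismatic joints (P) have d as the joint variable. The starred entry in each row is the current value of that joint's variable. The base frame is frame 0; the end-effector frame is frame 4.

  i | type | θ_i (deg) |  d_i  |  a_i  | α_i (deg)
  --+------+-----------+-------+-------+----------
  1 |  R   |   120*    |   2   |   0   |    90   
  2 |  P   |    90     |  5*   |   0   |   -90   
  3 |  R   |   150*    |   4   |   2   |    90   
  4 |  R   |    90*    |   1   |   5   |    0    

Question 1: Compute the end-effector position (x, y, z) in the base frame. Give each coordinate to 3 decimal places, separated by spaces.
after link 1: o_1 = (0.0000, 0.0000, 2.0000)
after link 2: o_2 = (4.3301, 2.5000, 2.0000)
after link 3: o_3 = (5.4641, -1.4641, 0.2679)
after link 4: o_4 = (7.2141, -6.2272, 0.7679)

7.214 -6.227 0.768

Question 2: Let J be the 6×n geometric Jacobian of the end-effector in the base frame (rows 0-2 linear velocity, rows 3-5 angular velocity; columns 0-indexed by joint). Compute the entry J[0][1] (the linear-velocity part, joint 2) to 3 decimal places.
prismatic axis z_1 = (0.8660,0.5000,0.0000)
J_v[:, 1] = z_1; J_ω[:, 1] = (0,0,0)
entry J[0][1] = 0.8660

0.866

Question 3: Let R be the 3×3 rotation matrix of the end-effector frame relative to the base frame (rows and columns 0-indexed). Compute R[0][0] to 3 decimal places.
End-effector x-axis (col 0 of R) = (0.5000,-0.8660,-0.0000)
R[0][0] = 0.5000

0.500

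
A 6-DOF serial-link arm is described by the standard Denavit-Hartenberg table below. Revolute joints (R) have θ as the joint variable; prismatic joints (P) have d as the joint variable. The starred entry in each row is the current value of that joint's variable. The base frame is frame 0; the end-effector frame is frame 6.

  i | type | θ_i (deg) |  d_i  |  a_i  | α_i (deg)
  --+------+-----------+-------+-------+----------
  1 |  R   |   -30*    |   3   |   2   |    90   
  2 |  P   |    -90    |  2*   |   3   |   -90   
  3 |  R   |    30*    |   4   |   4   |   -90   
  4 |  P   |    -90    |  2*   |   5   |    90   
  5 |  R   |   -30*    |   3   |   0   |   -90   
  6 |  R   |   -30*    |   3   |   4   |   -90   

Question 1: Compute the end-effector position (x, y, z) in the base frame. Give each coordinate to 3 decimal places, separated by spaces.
13.414 -7.766 2.299

after link 1: o_1 = (1.7321, -1.0000, 3.0000)
after link 2: o_2 = (0.7321, -2.7321, 0.0000)
after link 3: o_3 = (5.1962, -3.0000, -3.4641)
after link 4: o_4 = (10.3923, -4.0000, -2.4641)
after link 5: o_5 = (9.6423, -5.2990, 0.1340)
after link 6: o_6 = (13.4144, -7.7655, 2.2990)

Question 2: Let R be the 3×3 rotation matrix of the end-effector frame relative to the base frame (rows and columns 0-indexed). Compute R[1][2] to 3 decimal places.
-0.029

End-effector z-axis (col 2 of R) = (0.4833,-0.0290,-0.8750)
R[1][2] = -0.0290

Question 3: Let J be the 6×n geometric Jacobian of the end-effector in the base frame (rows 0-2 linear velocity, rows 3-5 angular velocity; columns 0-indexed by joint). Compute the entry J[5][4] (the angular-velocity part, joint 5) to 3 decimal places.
axis z_4 = (-0.2500,-0.4330,0.8660); lever o_n−o_4 = (3.0221,-3.7655,4.7631)
cross product → J_v[:, 4] = (1.1986,3.8080,2.2500)
J_ω[:, 4] = z_4
entry J[5][4] = 0.8660

0.866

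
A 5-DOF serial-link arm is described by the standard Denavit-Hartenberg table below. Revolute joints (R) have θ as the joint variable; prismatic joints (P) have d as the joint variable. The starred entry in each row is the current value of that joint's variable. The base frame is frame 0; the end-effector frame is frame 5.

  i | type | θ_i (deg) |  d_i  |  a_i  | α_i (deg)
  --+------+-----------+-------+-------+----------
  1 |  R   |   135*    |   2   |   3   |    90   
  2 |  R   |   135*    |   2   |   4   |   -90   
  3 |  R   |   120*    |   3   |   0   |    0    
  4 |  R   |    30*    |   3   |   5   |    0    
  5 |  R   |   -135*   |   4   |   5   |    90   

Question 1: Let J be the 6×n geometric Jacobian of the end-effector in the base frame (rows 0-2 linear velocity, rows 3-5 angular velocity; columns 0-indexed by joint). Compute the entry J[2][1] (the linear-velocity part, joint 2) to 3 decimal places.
axis z_1 = (0.7071,0.7071,0.0000); lever o_n−o_1 = (5.9811,-8.5184,-3.8894)
cross product → J_v[:, 1] = (-2.7502,2.7502,-10.2527)
J_ω[:, 1] = z_1
entry J[2][1] = -10.2527

-10.253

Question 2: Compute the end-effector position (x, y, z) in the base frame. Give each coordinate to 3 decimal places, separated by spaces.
after link 1: o_1 = (-2.1213, 2.1213, 2.0000)
after link 2: o_2 = (1.2929, 1.5355, 4.8284)
after link 3: o_3 = (2.7929, 0.0355, 2.7071)
after link 4: o_4 = (0.3601, -1.0672, -2.4761)
after link 5: o_5 = (3.8598, -6.3970, -1.8894)

3.860 -6.397 -1.889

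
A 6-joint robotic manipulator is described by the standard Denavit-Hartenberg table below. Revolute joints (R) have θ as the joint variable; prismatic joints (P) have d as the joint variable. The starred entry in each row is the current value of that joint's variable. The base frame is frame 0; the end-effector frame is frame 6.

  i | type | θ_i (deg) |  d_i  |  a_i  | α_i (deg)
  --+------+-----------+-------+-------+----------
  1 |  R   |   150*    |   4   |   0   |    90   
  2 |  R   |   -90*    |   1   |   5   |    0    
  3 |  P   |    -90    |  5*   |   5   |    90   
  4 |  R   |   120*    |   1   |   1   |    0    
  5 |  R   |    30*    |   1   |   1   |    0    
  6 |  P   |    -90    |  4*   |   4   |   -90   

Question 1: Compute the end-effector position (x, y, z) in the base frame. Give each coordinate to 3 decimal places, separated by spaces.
after link 1: o_1 = (0.0000, 0.0000, 4.0000)
after link 2: o_2 = (0.5000, 0.8660, -1.0000)
after link 3: o_3 = (7.3301, 2.6962, -1.0000)
after link 4: o_4 = (7.3301, 3.6962, -0.0000)
after link 5: o_5 = (6.8301, 4.5622, 1.0000)
after link 6: o_6 = (10.2942, 6.5622, 5.0000)

10.294 6.562 5.000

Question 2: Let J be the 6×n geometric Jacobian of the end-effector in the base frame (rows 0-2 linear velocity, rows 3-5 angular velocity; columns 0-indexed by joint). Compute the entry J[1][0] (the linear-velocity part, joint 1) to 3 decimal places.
axis z_0 = ẑ; lever o_n−o_0 = (10.2942,6.5622,5.0000)
cross product → J_v[:, 0] = (-6.5622,10.2942,0.0000)
J_ω[:, 0] = z_0
entry J[1][0] = 10.2942

10.294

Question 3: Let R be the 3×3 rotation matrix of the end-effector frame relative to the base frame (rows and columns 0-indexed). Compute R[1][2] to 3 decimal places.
End-effector z-axis (col 2 of R) = (-0.5000,0.8660,0.0000)
R[1][2] = 0.8660

0.866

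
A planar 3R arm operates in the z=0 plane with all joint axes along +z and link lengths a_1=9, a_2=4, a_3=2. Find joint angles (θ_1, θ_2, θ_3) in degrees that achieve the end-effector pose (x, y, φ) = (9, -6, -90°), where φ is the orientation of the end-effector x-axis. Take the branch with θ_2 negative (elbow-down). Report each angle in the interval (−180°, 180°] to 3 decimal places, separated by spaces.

0.000 -90.000 0.000

wrist centre = target − a_3·(cos φ, sin φ) = (9.0000, -4.0000)
cos θ_2 = (97.0000−9²−4²)/(2·9·4) = 0.0000; θ_2 = -90.0000° (elbow-down)
β = atan2(-4.0000,9.0000) = -23.9625°; ψ = atan2(-4.0000,9.0000) = -23.9625°
θ_1 = β − ψ = 0.0000°
θ_3 = φ − θ_1 − θ_2 = 0.0000° (wrapped to (-180°,180°])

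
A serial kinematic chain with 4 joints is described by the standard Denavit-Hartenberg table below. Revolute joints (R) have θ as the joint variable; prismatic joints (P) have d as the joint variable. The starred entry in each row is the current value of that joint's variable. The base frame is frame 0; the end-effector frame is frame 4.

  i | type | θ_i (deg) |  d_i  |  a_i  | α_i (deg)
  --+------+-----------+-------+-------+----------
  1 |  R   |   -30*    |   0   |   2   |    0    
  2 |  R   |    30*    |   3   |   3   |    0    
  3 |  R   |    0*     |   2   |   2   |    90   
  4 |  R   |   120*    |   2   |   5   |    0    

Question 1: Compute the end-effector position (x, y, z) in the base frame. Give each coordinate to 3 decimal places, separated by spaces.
after link 1: o_1 = (1.7321, -1.0000, 0.0000)
after link 2: o_2 = (4.7321, -1.0000, 3.0000)
after link 3: o_3 = (6.7321, -1.0000, 5.0000)
after link 4: o_4 = (4.2321, -3.0000, 9.3301)

4.232 -3.000 9.330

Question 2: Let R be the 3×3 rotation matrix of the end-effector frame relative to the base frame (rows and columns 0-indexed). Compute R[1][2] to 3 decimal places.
-1.000

End-effector z-axis (col 2 of R) = (0.0000,-1.0000,0.0000)
R[1][2] = -1.0000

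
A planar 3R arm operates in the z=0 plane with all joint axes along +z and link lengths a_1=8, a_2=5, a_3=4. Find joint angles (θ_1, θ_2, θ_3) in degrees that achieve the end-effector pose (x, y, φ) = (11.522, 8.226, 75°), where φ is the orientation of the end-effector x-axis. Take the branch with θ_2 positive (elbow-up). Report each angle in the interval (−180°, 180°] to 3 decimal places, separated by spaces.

0.176 59.999 14.825

wrist centre = target − a_3·(cos φ, sin φ) = (10.4867, 4.3623)
cos θ_2 = (129.0010−8²−5²)/(2·8·5) = 0.5000; θ_2 = 59.9992° (elbow-up)
β = atan2(4.3623,10.4867) = 22.5865°; ψ = atan2(4.3301,10.5001) = 22.4106°
θ_1 = β − ψ = 0.1759°
θ_3 = φ − θ_1 − θ_2 = 14.8250° (wrapped to (-180°,180°])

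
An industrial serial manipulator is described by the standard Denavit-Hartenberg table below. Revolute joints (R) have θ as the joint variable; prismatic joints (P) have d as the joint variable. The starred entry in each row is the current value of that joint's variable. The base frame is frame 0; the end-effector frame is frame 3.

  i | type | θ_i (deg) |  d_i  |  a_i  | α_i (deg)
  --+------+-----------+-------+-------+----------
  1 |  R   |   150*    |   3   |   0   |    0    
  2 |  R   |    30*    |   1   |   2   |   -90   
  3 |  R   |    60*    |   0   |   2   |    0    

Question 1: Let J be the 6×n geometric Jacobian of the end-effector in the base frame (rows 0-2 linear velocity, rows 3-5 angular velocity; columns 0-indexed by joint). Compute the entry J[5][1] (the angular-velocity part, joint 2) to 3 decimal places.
axis z_1 = (0.0000,0.0000,1.0000); lever o_n−o_1 = (-3.0000,-0.0000,-0.7321)
cross product → J_v[:, 1] = (0.0000,-3.0000,0.0000)
J_ω[:, 1] = z_1
entry J[5][1] = 1.0000

1.000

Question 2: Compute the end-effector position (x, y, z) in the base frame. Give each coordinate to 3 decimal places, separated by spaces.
after link 1: o_1 = (0.0000, 0.0000, 3.0000)
after link 2: o_2 = (-2.0000, 0.0000, 4.0000)
after link 3: o_3 = (-3.0000, -0.0000, 2.2679)

-3.000 -0.000 2.268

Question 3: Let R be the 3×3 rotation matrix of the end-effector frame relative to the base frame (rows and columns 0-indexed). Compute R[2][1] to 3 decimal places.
End-effector y-axis (col 1 of R) = (0.8660,-0.0000,-0.5000)
R[2][1] = -0.5000

-0.500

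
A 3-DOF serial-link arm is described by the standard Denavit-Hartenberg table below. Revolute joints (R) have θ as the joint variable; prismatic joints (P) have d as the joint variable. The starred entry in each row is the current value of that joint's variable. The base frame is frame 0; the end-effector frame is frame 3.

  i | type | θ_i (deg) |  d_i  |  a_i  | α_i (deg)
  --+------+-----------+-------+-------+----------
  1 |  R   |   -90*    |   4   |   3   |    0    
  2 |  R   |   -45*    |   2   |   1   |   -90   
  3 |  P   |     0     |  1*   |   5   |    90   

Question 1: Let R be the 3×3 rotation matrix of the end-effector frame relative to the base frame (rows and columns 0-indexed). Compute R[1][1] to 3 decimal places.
End-effector y-axis (col 1 of R) = (0.7071,-0.7071,0.0000)
R[1][1] = -0.7071

-0.707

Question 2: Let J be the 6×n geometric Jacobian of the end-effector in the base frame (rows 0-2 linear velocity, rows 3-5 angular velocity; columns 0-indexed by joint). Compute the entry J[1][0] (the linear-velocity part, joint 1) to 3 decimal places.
-3.536

axis z_0 = ẑ; lever o_n−o_0 = (-3.5355,-7.9497,6.0000)
cross product → J_v[:, 0] = (7.9497,-3.5355,0.0000)
J_ω[:, 0] = z_0
entry J[1][0] = -3.5355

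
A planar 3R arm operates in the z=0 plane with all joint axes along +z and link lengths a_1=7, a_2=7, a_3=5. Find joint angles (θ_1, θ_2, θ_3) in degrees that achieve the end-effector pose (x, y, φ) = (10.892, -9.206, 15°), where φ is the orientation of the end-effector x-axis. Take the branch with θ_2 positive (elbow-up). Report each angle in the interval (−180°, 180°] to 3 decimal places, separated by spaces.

-89.998 59.997 45.001

wrist centre = target − a_3·(cos φ, sin φ) = (6.0624, -10.5001)
cos θ_2 = (147.0043−7²−7²)/(2·7·7) = 0.5000; θ_2 = 59.9971° (elbow-up)
β = atan2(-10.5001,6.0624) = -59.9994°; ψ = atan2(6.0620,10.5003) = 29.9985°
θ_1 = β − ψ = -89.9980°
θ_3 = φ − θ_1 − θ_2 = 45.0009° (wrapped to (-180°,180°])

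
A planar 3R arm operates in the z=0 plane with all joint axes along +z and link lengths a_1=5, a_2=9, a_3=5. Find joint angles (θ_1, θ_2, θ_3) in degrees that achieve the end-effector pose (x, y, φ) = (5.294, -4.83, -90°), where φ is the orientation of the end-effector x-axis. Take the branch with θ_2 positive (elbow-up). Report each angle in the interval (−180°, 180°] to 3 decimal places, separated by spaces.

-120.003 150.003 -120.000

wrist centre = target − a_3·(cos φ, sin φ) = (5.2940, 0.1700)
cos θ_2 = (28.0553−5²−9²)/(2·5·9) = -0.8661; θ_2 = 150.0030° (elbow-up)
β = atan2(0.1700,5.2940) = 1.8392°; ψ = atan2(4.4996,-2.7945) = 121.8423°
θ_1 = β − ψ = -120.0031°
θ_3 = φ − θ_1 − θ_2 = -119.9999° (wrapped to (-180°,180°])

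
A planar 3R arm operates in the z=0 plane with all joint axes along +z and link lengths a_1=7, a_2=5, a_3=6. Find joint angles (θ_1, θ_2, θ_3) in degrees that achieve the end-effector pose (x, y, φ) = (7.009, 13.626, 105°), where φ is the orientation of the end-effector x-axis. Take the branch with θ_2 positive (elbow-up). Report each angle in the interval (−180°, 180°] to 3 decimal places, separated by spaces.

wrist centre = target − a_3·(cos φ, sin φ) = (8.5619, 7.8304)
cos θ_2 = (134.6222−7²−5²)/(2·7·5) = 0.8660; θ_2 = 29.9992° (elbow-up)
β = atan2(7.8304,8.5619) = 42.4450°; ψ = atan2(2.4999,11.3302) = 12.4427°
θ_1 = β − ψ = 30.0024°
θ_3 = φ − θ_1 − θ_2 = 44.9984° (wrapped to (-180°,180°])

30.002 29.999 44.998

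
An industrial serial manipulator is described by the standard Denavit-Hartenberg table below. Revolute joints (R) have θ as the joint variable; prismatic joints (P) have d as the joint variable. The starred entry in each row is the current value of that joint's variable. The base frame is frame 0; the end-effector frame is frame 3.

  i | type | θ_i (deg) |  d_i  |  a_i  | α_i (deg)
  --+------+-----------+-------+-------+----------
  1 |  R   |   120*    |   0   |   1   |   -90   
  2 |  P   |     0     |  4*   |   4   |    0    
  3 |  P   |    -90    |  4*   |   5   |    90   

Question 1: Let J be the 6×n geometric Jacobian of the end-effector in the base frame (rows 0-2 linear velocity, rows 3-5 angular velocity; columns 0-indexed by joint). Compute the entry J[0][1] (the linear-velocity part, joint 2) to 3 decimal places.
prismatic axis z_1 = (-0.8660,-0.5000,0.0000)
J_v[:, 1] = z_1; J_ω[:, 1] = (0,0,0)
entry J[0][1] = -0.8660

-0.866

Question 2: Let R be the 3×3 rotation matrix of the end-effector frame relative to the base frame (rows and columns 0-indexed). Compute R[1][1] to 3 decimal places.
-0.500

End-effector y-axis (col 1 of R) = (-0.8660,-0.5000,0.0000)
R[1][1] = -0.5000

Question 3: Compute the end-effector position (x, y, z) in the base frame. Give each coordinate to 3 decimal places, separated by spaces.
-9.428 0.330 5.000

after link 1: o_1 = (-0.5000, 0.8660, 0.0000)
after link 2: o_2 = (-5.9641, 2.3301, 0.0000)
after link 3: o_3 = (-9.4282, 0.3301, 5.0000)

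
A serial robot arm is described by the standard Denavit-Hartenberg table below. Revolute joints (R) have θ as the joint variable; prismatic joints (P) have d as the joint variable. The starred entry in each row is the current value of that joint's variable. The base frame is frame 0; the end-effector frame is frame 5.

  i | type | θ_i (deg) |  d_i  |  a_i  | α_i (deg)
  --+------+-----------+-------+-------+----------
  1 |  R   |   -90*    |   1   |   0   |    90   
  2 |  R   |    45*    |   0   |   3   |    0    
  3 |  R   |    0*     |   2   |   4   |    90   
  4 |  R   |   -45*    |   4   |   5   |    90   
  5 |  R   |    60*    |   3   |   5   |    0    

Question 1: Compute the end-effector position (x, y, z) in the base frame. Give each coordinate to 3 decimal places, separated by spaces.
after link 1: o_1 = (0.0000, 0.0000, 1.0000)
after link 2: o_2 = (0.0000, -2.1213, 3.1213)
after link 3: o_3 = (-2.0000, -4.9497, 5.9497)
after link 4: o_4 = (1.5355, -10.2782, 5.6213)
after link 5: o_5 = (5.4246, -13.0900, 2.3095)

5.425 -13.090 2.309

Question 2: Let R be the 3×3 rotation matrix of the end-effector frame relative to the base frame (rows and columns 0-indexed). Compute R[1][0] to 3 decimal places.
End-effector x-axis (col 0 of R) = (0.3536,-0.8624,-0.3624)
R[1][0] = -0.8624

-0.862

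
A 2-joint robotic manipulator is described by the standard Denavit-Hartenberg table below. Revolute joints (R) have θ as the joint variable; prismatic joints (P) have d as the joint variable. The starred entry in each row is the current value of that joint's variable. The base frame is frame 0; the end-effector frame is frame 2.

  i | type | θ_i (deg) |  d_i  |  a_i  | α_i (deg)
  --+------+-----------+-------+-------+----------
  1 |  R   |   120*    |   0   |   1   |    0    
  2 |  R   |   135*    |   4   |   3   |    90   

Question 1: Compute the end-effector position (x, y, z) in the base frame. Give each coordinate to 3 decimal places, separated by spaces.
-1.276 -2.032 4.000

after link 1: o_1 = (-0.5000, 0.8660, 0.0000)
after link 2: o_2 = (-1.2765, -2.0318, 4.0000)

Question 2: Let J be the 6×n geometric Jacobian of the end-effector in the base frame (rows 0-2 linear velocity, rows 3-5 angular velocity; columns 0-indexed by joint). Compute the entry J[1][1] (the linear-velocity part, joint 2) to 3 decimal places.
axis z_1 = (0.0000,0.0000,1.0000); lever o_n−o_1 = (-0.7765,-2.8978,4.0000)
cross product → J_v[:, 1] = (2.8978,-0.7765,0.0000)
J_ω[:, 1] = z_1
entry J[1][1] = -0.7765

-0.776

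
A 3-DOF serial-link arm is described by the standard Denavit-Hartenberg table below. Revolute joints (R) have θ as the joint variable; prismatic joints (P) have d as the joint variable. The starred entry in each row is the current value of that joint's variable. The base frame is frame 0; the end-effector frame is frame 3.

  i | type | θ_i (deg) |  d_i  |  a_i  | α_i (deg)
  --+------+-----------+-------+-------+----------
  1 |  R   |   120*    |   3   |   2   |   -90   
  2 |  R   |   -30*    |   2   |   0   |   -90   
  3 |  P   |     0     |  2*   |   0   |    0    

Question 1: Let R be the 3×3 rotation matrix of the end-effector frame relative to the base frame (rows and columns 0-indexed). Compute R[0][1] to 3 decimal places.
0.866

End-effector y-axis (col 1 of R) = (0.8660,0.5000,-0.0000)
R[0][1] = 0.8660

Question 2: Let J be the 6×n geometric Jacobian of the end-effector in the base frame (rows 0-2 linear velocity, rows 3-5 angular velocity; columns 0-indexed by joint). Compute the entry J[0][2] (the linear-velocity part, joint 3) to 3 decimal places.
-0.250

prismatic axis z_2 = (-0.2500,0.4330,-0.8660)
J_v[:, 2] = z_2; J_ω[:, 2] = (0,0,0)
entry J[0][2] = -0.2500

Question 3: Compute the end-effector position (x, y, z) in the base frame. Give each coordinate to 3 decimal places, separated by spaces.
-3.232 1.598 1.268

after link 1: o_1 = (-1.0000, 1.7321, 3.0000)
after link 2: o_2 = (-2.7321, 0.7321, 3.0000)
after link 3: o_3 = (-3.2321, 1.5981, 1.2679)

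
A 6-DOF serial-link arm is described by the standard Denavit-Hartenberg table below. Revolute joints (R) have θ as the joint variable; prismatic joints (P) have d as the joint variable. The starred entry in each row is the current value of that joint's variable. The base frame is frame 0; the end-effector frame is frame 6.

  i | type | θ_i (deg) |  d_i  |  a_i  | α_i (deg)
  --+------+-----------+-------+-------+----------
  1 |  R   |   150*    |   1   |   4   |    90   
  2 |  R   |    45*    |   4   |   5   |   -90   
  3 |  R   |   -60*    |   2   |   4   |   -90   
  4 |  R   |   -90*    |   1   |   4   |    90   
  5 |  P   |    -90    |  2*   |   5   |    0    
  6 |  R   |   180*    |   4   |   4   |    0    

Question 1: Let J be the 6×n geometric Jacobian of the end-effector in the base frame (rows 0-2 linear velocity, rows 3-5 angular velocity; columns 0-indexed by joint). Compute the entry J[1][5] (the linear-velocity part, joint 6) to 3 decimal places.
1.414

axis z_5 = (-0.1268,-0.9268,-0.3536); lever o_n−o_5 = (-3.6286,-4.2144,1.0353)
cross product → J_v[:, 5] = (-2.4495,1.4142,-2.8284)
J_ω[:, 5] = z_5
entry J[1][5] = 1.4142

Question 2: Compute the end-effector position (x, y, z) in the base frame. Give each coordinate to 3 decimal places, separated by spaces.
after link 1: o_1 = (-3.4641, 2.0000, 1.0000)
after link 2: o_2 = (-4.5260, 7.2319, 4.5355)
after link 3: o_3 = (-2.7939, 10.2319, 7.3640)
after link 4: o_4 = (-1.1248, 8.6908, 10.8048)
after link 5: o_5 = (2.5232, 7.4714, 7.0358)
after link 6: o_6 = (-1.1054, 3.2570, 8.0711)

-1.105 3.257 8.071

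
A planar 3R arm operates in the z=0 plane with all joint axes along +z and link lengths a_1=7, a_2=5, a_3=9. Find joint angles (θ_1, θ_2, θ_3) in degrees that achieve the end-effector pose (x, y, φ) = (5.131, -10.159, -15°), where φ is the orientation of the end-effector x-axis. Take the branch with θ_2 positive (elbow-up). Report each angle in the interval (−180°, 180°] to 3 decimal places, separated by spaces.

wrist centre = target − a_3·(cos φ, sin φ) = (-3.5623, -7.8296)
cos θ_2 = (73.9933−7²−5²)/(2·7·5) = -0.0001; θ_2 = 90.0055° (elbow-up)
β = atan2(-7.8296,-3.5623) = -114.4646°; ψ = atan2(5.0000,6.9995) = 35.5395°
θ_1 = β − ψ = -150.0042°
θ_3 = φ − θ_1 − θ_2 = 44.9987° (wrapped to (-180°,180°])

-150.004 90.005 44.999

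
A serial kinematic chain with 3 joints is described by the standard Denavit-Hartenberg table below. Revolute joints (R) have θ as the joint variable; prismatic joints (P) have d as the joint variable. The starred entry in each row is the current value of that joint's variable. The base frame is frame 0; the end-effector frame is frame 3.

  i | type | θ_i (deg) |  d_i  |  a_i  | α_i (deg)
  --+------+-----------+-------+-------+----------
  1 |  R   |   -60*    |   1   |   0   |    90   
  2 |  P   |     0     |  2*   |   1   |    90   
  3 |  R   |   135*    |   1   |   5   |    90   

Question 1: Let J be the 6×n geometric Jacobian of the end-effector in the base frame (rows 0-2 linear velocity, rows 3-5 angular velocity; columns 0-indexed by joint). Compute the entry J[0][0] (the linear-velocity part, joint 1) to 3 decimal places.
axis z_0 = ẑ; lever o_n−o_0 = (-6.0617,-0.5719,0.0000)
cross product → J_v[:, 0] = (0.5719,-6.0617,0.0000)
J_ω[:, 0] = z_0
entry J[0][0] = 0.5719

0.572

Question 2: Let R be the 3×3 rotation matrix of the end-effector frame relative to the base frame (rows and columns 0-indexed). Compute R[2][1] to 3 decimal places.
End-effector y-axis (col 1 of R) = (-0.0000,-0.0000,-1.0000)
R[2][1] = -1.0000

-1.000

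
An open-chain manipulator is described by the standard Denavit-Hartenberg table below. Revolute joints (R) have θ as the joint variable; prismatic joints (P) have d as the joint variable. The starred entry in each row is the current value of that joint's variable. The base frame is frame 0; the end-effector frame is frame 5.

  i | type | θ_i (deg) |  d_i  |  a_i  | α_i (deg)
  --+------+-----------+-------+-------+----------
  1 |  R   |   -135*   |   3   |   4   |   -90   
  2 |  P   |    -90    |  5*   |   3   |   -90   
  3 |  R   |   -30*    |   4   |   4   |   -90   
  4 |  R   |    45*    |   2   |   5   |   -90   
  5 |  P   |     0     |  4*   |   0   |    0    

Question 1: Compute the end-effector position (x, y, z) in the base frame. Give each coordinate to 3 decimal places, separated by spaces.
after link 1: o_1 = (-2.8284, -2.8284, 3.0000)
after link 2: o_2 = (0.7071, -6.3640, 6.0000)
after link 3: o_3 = (-0.7071, -10.6066, 9.4641)
after link 4: o_4 = (1.8181, -8.1319, 13.5260)
after link 5: o_5 = (2.8181, -5.1319, 11.0765)

2.818 -5.132 11.076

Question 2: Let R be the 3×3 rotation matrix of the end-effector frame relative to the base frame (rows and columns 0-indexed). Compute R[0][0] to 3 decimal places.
0.750

End-effector x-axis (col 0 of R) = (0.7500,0.2500,0.6124)
R[0][0] = 0.7500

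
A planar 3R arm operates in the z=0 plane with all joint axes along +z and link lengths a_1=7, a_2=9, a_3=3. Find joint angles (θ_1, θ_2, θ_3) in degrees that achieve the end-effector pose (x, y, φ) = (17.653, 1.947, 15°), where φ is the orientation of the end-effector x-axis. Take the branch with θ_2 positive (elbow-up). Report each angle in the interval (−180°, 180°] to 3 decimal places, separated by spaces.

wrist centre = target − a_3·(cos φ, sin φ) = (14.7552, 1.1705)
cos θ_2 = (219.0868−7²−9²)/(2·7·9) = 0.7070; θ_2 = 45.0056° (elbow-up)
β = atan2(1.1705,14.7552) = 4.5358°; ψ = atan2(6.3646,13.3633) = 25.4671°
θ_1 = β − ψ = -20.9313°
θ_3 = φ − θ_1 − θ_2 = -9.0743° (wrapped to (-180°,180°])

-20.931 45.006 -9.074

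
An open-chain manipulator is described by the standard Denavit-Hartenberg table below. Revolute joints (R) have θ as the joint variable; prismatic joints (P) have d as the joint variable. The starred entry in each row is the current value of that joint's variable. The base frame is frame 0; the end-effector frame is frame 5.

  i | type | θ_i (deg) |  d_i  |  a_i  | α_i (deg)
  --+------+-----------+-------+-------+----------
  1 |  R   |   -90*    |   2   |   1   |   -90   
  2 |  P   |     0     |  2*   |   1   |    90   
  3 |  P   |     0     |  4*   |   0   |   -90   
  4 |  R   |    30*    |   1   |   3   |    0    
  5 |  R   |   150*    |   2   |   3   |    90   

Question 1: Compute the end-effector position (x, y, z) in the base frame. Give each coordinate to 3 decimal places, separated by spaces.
after link 1: o_1 = (0.0000, -1.0000, 2.0000)
after link 2: o_2 = (2.0000, -2.0000, 2.0000)
after link 3: o_3 = (2.0000, -2.0000, 6.0000)
after link 4: o_4 = (3.0000, -4.5981, 4.5000)
after link 5: o_5 = (5.0000, -1.5981, 4.5000)

5.000 -1.598 4.500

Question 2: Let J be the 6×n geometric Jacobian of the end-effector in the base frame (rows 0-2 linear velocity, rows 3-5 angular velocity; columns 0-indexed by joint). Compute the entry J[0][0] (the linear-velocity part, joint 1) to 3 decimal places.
1.598

axis z_0 = ẑ; lever o_n−o_0 = (5.0000,-1.5981,4.5000)
cross product → J_v[:, 0] = (1.5981,5.0000,-0.0000)
J_ω[:, 0] = z_0
entry J[0][0] = 1.5981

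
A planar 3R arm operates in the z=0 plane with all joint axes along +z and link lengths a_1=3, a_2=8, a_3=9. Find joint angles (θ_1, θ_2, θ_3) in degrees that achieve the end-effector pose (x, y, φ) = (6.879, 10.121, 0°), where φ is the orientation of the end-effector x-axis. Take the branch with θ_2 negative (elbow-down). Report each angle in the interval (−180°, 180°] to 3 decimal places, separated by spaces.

wrist centre = target − a_3·(cos φ, sin φ) = (-2.1210, 10.1210)
cos θ_2 = (106.9333−3²−8²)/(2·3·8) = 0.7069; θ_2 = -45.0132° (elbow-down)
β = atan2(10.1210,-2.1210) = 101.8359°; ψ = atan2(-5.6582,8.6555) = -33.1728°
θ_1 = β − ψ = 135.0087°
θ_3 = φ − θ_1 − θ_2 = -89.9954° (wrapped to (-180°,180°])

135.009 -45.013 -89.995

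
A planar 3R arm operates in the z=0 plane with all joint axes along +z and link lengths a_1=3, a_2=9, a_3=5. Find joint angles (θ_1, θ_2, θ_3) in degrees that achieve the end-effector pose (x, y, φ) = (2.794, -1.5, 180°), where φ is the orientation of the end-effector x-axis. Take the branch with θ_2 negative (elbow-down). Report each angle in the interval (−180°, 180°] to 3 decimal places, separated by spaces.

90.004 -120.004 -150.000

wrist centre = target − a_3·(cos φ, sin φ) = (7.7940, -1.5000)
cos θ_2 = (62.9964−3²−9²)/(2·3·9) = -0.5001; θ_2 = -120.0044° (elbow-down)
β = atan2(-1.5000,7.7940) = -10.8937°; ψ = atan2(-7.7939,-1.5006) = -100.8981°
θ_1 = β − ψ = 90.0044°
θ_3 = φ − θ_1 − θ_2 = -150.0000° (wrapped to (-180°,180°])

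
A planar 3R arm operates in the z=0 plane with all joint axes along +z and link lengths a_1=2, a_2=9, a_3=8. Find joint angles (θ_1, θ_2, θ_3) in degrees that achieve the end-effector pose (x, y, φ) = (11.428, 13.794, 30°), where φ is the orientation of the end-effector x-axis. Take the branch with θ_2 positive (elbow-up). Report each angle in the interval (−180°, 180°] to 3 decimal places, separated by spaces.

wrist centre = target − a_3·(cos φ, sin φ) = (4.4998, 9.7940)
cos θ_2 = (116.1706−2²−9²)/(2·2·9) = 0.8659; θ_2 = 30.0201° (elbow-up)
β = atan2(9.7940,4.4998) = 65.3239°; ψ = atan2(4.5027,9.7927) = 24.6933°
θ_1 = β − ψ = 40.6306°
θ_3 = φ − θ_1 − θ_2 = -40.6506° (wrapped to (-180°,180°])

40.631 30.020 -40.651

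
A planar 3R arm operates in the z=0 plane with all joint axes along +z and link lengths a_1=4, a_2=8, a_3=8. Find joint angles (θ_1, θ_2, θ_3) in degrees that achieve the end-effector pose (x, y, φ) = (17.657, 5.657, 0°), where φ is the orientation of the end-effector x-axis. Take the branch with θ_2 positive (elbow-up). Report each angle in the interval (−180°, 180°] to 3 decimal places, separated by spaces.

0.004 44.994 -44.999

wrist centre = target − a_3·(cos φ, sin φ) = (9.6570, 5.6570)
cos θ_2 = (125.2593−4²−8²)/(2·4·8) = 0.7072; θ_2 = 44.9943° (elbow-up)
β = atan2(5.6570,9.6570) = 30.3615°; ψ = atan2(5.6563,9.6574) = 30.3573°
θ_1 = β − ψ = 0.0042°
θ_3 = φ − θ_1 − θ_2 = -44.9985° (wrapped to (-180°,180°])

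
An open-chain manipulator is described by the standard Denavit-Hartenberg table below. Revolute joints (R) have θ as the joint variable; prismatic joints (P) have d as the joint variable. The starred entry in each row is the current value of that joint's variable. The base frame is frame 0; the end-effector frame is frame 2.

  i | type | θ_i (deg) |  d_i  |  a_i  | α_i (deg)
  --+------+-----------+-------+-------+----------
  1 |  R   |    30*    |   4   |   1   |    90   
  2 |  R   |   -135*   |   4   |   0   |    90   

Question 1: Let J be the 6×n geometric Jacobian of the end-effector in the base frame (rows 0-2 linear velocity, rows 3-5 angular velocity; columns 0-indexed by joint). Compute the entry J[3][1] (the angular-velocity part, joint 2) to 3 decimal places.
axis z_1 = (0.5000,-0.8660,0.0000); lever o_n−o_1 = (2.0000,-3.4641,0.0000)
cross product → J_v[:, 1] = (0.0000,0.0000,-0.0000)
J_ω[:, 1] = z_1
entry J[3][1] = 0.5000

0.500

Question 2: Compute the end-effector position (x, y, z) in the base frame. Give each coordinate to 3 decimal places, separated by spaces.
2.866 -2.964 4.000

after link 1: o_1 = (0.8660, 0.5000, 4.0000)
after link 2: o_2 = (2.8660, -2.9641, 4.0000)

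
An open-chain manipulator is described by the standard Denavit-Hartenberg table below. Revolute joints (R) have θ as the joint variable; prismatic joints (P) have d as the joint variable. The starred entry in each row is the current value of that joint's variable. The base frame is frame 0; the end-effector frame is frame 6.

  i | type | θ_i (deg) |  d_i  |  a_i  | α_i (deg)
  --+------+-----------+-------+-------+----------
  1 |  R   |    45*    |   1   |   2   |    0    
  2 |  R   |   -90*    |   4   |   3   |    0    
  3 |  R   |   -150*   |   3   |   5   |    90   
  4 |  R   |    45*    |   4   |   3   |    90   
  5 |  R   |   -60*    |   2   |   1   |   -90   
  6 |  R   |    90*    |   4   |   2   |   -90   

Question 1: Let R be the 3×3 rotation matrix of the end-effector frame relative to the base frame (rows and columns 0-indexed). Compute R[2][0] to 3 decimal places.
End-effector x-axis (col 0 of R) = (0.6830,-0.1830,0.7071)
R[2][0] = 0.7071

0.707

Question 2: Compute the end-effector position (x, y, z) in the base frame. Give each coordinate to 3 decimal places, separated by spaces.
-4.722 6.821 12.924

after link 1: o_1 = (1.4142, 1.4142, 1.0000)
after link 2: o_2 = (3.5355, -0.7071, 5.0000)
after link 3: o_3 = (-1.2941, 0.5870, 8.0000)
after link 4: o_4 = (-2.3079, 4.9997, 10.1213)
after link 5: o_5 = (-4.2395, 4.6207, 9.0607)
after link 6: o_6 = (-4.7219, 6.8205, 12.9244)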